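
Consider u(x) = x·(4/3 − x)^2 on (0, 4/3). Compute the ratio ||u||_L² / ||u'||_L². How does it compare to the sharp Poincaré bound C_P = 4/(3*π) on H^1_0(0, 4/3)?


||u||_L² / ||u'||_L² = 2*sqrt(14)/21 < C_P = 4/(3*π).

u(x) = x·(4/3 − x)^2, so u'(x) = (3*x - 4)*(9*x - 4)/9.
u(x) = x·(4/3 − x)^2 vanishes at x = 0 and x = 4/3, so u ∈ H^1_0(0, 4/3). Differentiate via the product rule and integrate the resulting polynomials term by term.
  ∫_0^4/3 u² dx = ∫_0^4/3 (x^6 - 16*x^5/3 + 32*x^4/3 - 256*x^3/27 + 256*x^2/81) dx. Term by term:
    ∫_0^4/3 x^6 dx = 16384/15309;  ∫_0^4/3 -16*x^5/3 dx = -32768/6561;  ∫_0^4/3 32*x^4/3 dx = 32768/3645;
    ∫_0^4/3 -256*x^3/27 dx = -16384/2187;  ∫_0^4/3 256*x^2/81 dx = 16384/6561.
  Sum: 16384/15309 − 32768/6561 + 32768/3645 − 16384/2187 + 16384/6561 = 16384/229635.
  ∫_0^4/3 (u')² dx = ∫_0^4/3 (9*x^4 - 32*x^3 + 352*x^2/9 - 512*x/27 + 256/81) dx. Term by term:
    ∫_0^4/3 9*x^4 dx = 1024/135;  ∫_0^4/3 -32*x^3 dx = -2048/81;  ∫_0^4/3 352*x^2/9 dx = 22528/729;
    ∫_0^4/3 -512*x/27 dx = -4096/243;  ∫_0^4/3 256/81 dx = 1024/243.
  Sum: 1024/135 − 2048/81 + 22528/729 − 4096/243 + 1024/243 = 2048/3645.
∫_0^4/3 u² dx = 16384/229635, so ||u||_L² = 128*sqrt(35)/2835.
∫_0^4/3 (u')² dx = 2048/3645, so ||u'||_L² = 32*sqrt(10)/135.
Ratio ||u||_L² / ||u'||_L² = 2*sqrt(14)/21.
Sharp Poincaré constant on H^1_0(0, 4/3) is C_P = L/π = 4/(3*π), achieved by sin(3*π/4·x).
A polynomial bump cannot attain the sharp Poincaré constant (only the first sine eigenfunction does), so the ratio is strictly less than C_P, consistent with ||u||_L² ≤ C_P ||u'||_L².


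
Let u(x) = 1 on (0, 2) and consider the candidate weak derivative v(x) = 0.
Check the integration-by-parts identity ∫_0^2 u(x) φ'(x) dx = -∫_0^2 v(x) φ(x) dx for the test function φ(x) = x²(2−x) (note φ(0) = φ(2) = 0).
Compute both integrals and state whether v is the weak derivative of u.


LHS = 0, RHS = 0. Yes, v = u' weakly.

u(x) = 1, classical derivative u'(x) = 0.
φ(x) = x²(2−x), so φ'(x) = x*(4 - 3*x).
Note φ(0) = φ(2) = 0, so the boundary term u·φ vanishes.
LHS = ∫_0^2 u(x) φ'(x) dx = ∫_0^2 (-3*x^2 + 4*x) dx. Term by term:
  ∫_0^2 -3*x^2 dx = -8;  ∫_0^2 4*x dx = 8.
Sum: -8 + 8 = 0.
So LHS = 0.
∫_0^2 v(x) φ(x) dx = ∫_0^2 (0) dx. Term by term:
  ∫_0^2 0 dx = 0.
So RHS = -∫_0^2 v(x) φ(x) dx = 0.
LHS = RHS, so the identity holds for this test φ.
Moreover u is smooth here and v(x) = u'(x) = 0 pointwise, so the identity holds for every test function. Hence v is the weak derivative of u.


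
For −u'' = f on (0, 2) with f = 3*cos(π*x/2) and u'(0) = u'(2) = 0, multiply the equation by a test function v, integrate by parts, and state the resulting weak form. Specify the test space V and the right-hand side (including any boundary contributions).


V = H^1(0, 2) (no boundary constraint on v; u is determined up to an additive constant); weak form: ∫_0^2 u'v' dx = ∫_0^2 (3*cos(π*x/2)) v dx for all v ∈ V.

Multiply both sides by a test function v and integrate from 0 to 2:
  ∫_0^2 −u''(x) v(x) dx = ∫_0^2 f(x) v(x) dx.
Integrate the LHS by parts once:
  ∫_0^2 −u'' v dx = −[u'(x) v(x)]_0^2 + ∫_0^2 u'(x) v'(x) dx.
Thus ∫_0^2 u'(x) v'(x) dx = ∫_0^2 f(x) v(x) dx + [u'(x) v(x)]_0^2.
Choose V so that boundary terms are either known or forced to vanish.
u has homogeneous Neumann: u'(0) = u'(2) = 0. So [u' v]_0^2 = 0·v(2) − 0·v(0) = 0 for any v; take V = H^1(0, 2).
Weak formulation: find u (satisfying any essential BC) such that ∫_0^2 u'(x) v'(x) dx = ∫_0^2 f v dx for all v ∈ V (homogeneous Neumann, so boundary terms vanish).
Substituting f(x) = 3*cos(π*x/2), the right-hand side is ∫_0^2 (3*cos(π*x/2)) v dx.
Compatibility check (pure Neumann): taking v ≡ 1 ∈ V gives 0 = ∫_0^2 f dx + (0) − (0), i.e. ∫_0^2 f dx must equal u'(0) − u'(2) = 0. Indeed ∫_0^2 (3*cos(π*x/2)) dx = 0, so the data are compatible. The solution is then unique only up to an additive constant (fix it e.g. by requiring ∫_0^2 u dx = 0).


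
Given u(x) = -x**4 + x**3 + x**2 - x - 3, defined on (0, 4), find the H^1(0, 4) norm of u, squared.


||u||_{H^1}^2 = 10855976/315

The H^1 norm (squared) on an interval (0, L) is
  ||u||_{H^1}^2 = ∫_0^L u(x)^2 dx + ∫_0^L u'(x)^2 dx.
Compute u'(x) = -4*x**3 + 3*x**2 + 2*x - 1.
Then u(x)^2 = x**8 - 2*x**7 - x**6 + 4*x**5 + 5*x**4 - 8*x**3 - 5*x**2 + 6*x + 9 and u'(x)^2 = 16*x**6 - 24*x**5 - 7*x**4 + 20*x**3 - 2*x**2 - 4*x + 1.
Integrate each monomial from 0 to 4 using ∫_0^4 c·x^n dx = c·4^(n+1)/(n+1):
  ∫_0^4 u(x)^2 dx = ∫_0^4 (x^8 - 2*x^7 - x^6 + 4*x^5 + 5*x^4 - 8*x^3 - 5*x^2 + 6*x + 9) dx. Term by term:
    ∫_0^4 x^8 dx = 262144/9;  ∫_0^4 -2*x^7 dx = -16384;  ∫_0^4 -x^6 dx = -16384/7;
    ∫_0^4 4*x^5 dx = 8192/3;  ∫_0^4 5*x^4 dx = 1024;  ∫_0^4 -8*x^3 dx = -512;
    ∫_0^4 -5*x^2 dx = -320/3;  ∫_0^4 6*x dx = 48;  ∫_0^4 9 dx = 36.
  Sum: 262144/9 − 16384 − 16384/7 + 8192/3 + 1024 − 512 − 320/3 + 48 + 36 = 858220/63.
  ∫_0^4 u'(x)^2 dx = ∫_0^4 (16*x^6 - 24*x^5 - 7*x^4 + 20*x^3 - 2*x^2 - 4*x + 1) dx. Term by term:
    ∫_0^4 16*x^6 dx = 262144/7;  ∫_0^4 -24*x^5 dx = -16384;  ∫_0^4 -7*x^4 dx = -7168/5;
    ∫_0^4 20*x^3 dx = 1280;  ∫_0^4 -2*x^2 dx = -128/3;  ∫_0^4 -4*x dx = -32;
    ∫_0^4 1 dx = 4.
  Sum: 262144/7 − 16384 − 7168/5 + 1280 − 128/3 − 32 + 4 = 2188292/105.
Adding: ||u||_{H^1}^2 = 858220/63 + 2188292/105 = 10855976/315.


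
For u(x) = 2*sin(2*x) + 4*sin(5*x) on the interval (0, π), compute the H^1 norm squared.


||u||_{H^1(0,π)}^2 = 218*π

u'(x) = 4*cos(2*x) + 20*cos(5*x).
Expand u² and (u')² and integrate term by term on (0, π), using: for integers n ≥ 1, ∫_0^π sin²(nx) dx = ∫_0^π cos²(nx) dx = π/2; for n ≠ n', ∫_0^π sin(nx)sin(n'x) dx = ∫_0^π cos(nx)cos(n'x) dx = 0; and by product-to-sum, ∫_0^π sin(nx)cos(n'x) dx = ½∫_0^π [sin((n+n')x) + sin((n−n')x)] dx, which is 0 when n+n' is even and 2n/(n²−n'²) when n+n' is odd (it need not vanish on (0, π)).
  u² squared terms: (2)²·∫sin(2x)² dx = 4·π/2 = 2*π;  (4)²·∫sin(5x)² dx = 16·π/2 = 8*π.
  u² cross terms: 2·(2)·(4)·∫sin(2x)·sin(5x) dx = 16·(0) = 0.
  So ∫_0^π u² dx = 2*π + 8*π + 0 = 10*π.
  (u')² squared terms: (4)²·∫cos(2x)² dx = 16·π/2 = 8*π;  (20)²·∫cos(5x)² dx = 400·π/2 = 200*π.
  (u')² cross terms: 2·(4)·(20)·∫cos(2x)·cos(5x) dx = 160·(0) = 0.
  So ∫_0^π (u')² dx = 8*π + 200*π + 0 = 208*π.
||u||_{H^1}^2 = (10*π) + (208*π) = 218*π.


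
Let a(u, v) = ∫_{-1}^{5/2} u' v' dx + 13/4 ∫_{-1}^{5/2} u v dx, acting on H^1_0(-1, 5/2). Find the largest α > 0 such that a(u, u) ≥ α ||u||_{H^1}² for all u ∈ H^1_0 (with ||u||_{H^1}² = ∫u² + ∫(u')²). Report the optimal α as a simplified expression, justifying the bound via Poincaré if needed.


α = 1

Coercivity of a(·,·) on H^1_0(-1, 5/2) means a(u, u) ≥ α ||u||_{H^1}² for every u ∈ H^1_0.
The interval has length L = 7/2, and Poincaré/coercivity depend only on L. Here a(u, u) = ∫(u')² + (13/4)·∫u².
Here c = 13/4 ≥ 1, so a(u,u) = ∫(u')² + c∫u² ≥ ∫(u')² + ∫u² = ||u||_{H^1}², i.e. α = 1 works. No larger α is possible: a(u,u) ≥ α||u||_{H^1}² means (1−α)∫(u')² ≥ (α−c)∫u², and for the modes u_n = sin(nπ(x−x₀)/L) (x₀ the left endpoint) one has ∫u_n²/∫(u_n')² = (L/(nπ))² → 0, so a(u_n,u_n)/||u_n||_{H^1}² → 1. Hence the optimal constant is α = 1.
Therefore α = 1.


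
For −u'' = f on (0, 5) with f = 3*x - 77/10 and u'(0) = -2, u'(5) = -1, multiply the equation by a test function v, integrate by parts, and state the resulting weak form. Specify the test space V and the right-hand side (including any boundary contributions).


V = H^1(0, 5) (v unrestricted at boundary; u is determined up to an additive constant); weak form: ∫_0^5 u'v' dx = ∫_0^5 (3*x - 77/10) v dx − v(5) + 2·v(0) for all v ∈ V.

Multiply both sides by a test function v and integrate from 0 to 5:
  ∫_0^5 −u''(x) v(x) dx = ∫_0^5 f(x) v(x) dx.
Integrate the LHS by parts once:
  ∫_0^5 −u'' v dx = −[u'(x) v(x)]_0^5 + ∫_0^5 u'(x) v'(x) dx.
Thus ∫_0^5 u'(x) v'(x) dx = ∫_0^5 f(x) v(x) dx + [u'(x) v(x)]_0^5.
Choose V so that boundary terms are either known or forced to vanish.
u has inhomogeneous Neumann u'(0) = -2, u'(5) = -1. [u' v]_0^5 = (-1)·v(5) − (-2)·v(0) = − v(5) + 2·v(0). Take V = H^1(0, 5); boundary term becomes part of RHS.
Weak formulation: find u (satisfying any essential BC) such that ∫_0^5 u'(x) v'(x) dx = ∫_0^5 f v dx − v(5) + 2·v(0) for all v ∈ V (Neumann data are natural BCs: they enter the RHS as boundary terms).
Substituting f(x) = 3*x - 77/10, the right-hand side is ∫_0^5 (3*x - 77/10) v dx − v(5) + 2·v(0).
Compatibility check (pure Neumann): taking v ≡ 1 ∈ V gives 0 = ∫_0^5 f dx + (-1) − (-2), i.e. ∫_0^5 f dx must equal u'(0) − u'(5) = -1. Indeed ∫_0^5 (3*x - 77/10) dx = -1, so the data are compatible. The solution is then unique only up to an additive constant (fix it e.g. by requiring ∫_0^5 u dx = 0).


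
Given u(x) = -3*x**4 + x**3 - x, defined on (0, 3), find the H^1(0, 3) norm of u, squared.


||u||_{H^1}^2 = 7396143/140

The H^1 norm (squared) on an interval (0, L) is
  ||u||_{H^1}^2 = ∫_0^L u(x)^2 dx + ∫_0^L u'(x)^2 dx.
Compute u'(x) = -12*x**3 + 3*x**2 - 1.
Then u(x)^2 = 9*x**8 - 6*x**7 + x**6 + 6*x**5 - 2*x**4 + x**2 and u'(x)^2 = 144*x**6 - 72*x**5 + 9*x**4 + 24*x**3 - 6*x**2 + 1.
Integrate each monomial from 0 to 3 using ∫_0^3 c·x^n dx = c·3^(n+1)/(n+1):
  ∫_0^3 u(x)^2 dx = ∫_0^3 (9*x^8 - 6*x^7 + x^6 + 6*x^5 - 2*x^4 + x^2) dx. Term by term:
    ∫_0^3 9*x^8 dx = 19683;  ∫_0^3 -6*x^7 dx = -19683/4;  ∫_0^3 x^6 dx = 2187/7;
    ∫_0^3 6*x^5 dx = 729;  ∫_0^3 -2*x^4 dx = -486/5;  ∫_0^3 x^2 dx = 9.
  Sum: 19683 − 19683/4 + 2187/7 + 729 − 486/5 + 9 = 2200167/140.
  ∫_0^3 u'(x)^2 dx = ∫_0^3 (144*x^6 - 72*x^5 + 9*x^4 + 24*x^3 - 6*x^2 + 1) dx. Term by term:
    ∫_0^3 144*x^6 dx = 314928/7;  ∫_0^3 -72*x^5 dx = -8748;  ∫_0^3 9*x^4 dx = 2187/5;
    ∫_0^3 24*x^3 dx = 486;  ∫_0^3 -6*x^2 dx = -54;  ∫_0^3 1 dx = 3.
  Sum: 314928/7 − 8748 + 2187/5 + 486 − 54 + 3 = 1298994/35.
Adding: ||u||_{H^1}^2 = 2200167/140 + 1298994/35 = 7396143/140.


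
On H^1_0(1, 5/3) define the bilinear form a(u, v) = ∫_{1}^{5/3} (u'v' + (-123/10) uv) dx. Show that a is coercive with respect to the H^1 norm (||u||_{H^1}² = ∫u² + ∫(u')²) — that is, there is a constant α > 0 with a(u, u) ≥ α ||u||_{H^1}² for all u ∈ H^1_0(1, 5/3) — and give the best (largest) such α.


α = 3*(-82 + 15*π^2)/(5*(4 + 9*π^2))

Coercivity of a(·,·) on H^1_0(1, 5/3) means a(u, u) ≥ α ||u||_{H^1}² for every u ∈ H^1_0.
The interval has length L = 2/3, and Poincaré/coercivity depend only on L. Here a(u, u) = ∫(u')² + (-123/10)·∫u².
Here c = -123/10 < 0 with |c| < (π/L)² = 9*π^2/4, so coercivity still holds. The condition a(u,u) ≥ α||u||_{H^1}² reads (1−α)∫(u')² ≥ (α−c)∫u². Any admissible α is ≤ 1 (rapidly oscillating u have ∫u²/∫(u')² → 0), and α = 1 would force 0 ≥ (1−c)∫u², impossible since c < 1; so 1−α > 0. By the sharp Poincaré inequality on H^1_0 of an interval of length L, ∫(u')² ≥ (π/L)²∫u² with equality for the first sine mode sin(π(x−x₀)/L) (x₀ the left endpoint), so the inequality holds for all u iff (1−α)(π/L)² ≥ α − c, i.e. α ≤ ((π/L)² + c)/((π/L)² + 1) = (1 + c(L/π)²)/(1 + (L/π)²). (Direct route, valid since c ≤ 0: Poincaré gives c∫u² ≥ c(L/π)²∫(u')², so a(u,u) ≥ (1 + c(L/π)²)∫(u')², while ||u||_{H^1}² ≤ (1 + (L/π)²)∫(u')²; dividing yields the same α.) With (π/L)² = 9*π^2/4 and c = -123/10, the largest admissible constant is α = ((π/L)² + c)/((π/L)² + 1).
Simplifying, α = 3*(-82 + 15*π^2)/(5*(4 + 9*π^2)).


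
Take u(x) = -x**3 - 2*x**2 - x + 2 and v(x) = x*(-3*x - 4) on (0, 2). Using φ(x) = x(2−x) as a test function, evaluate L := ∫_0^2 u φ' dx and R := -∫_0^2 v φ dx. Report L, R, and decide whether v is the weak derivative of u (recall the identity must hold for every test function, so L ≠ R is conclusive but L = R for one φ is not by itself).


LHS = 172/15, RHS = 152/15. No, v is not the weak derivative of u.

u(x) = -x**3 - 2*x**2 - x + 2, classical derivative u'(x) = -3*x**2 - 4*x - 1.
φ(x) = x(2−x), so φ'(x) = 2 - 2*x.
Note φ(0) = φ(2) = 0, so the boundary term u·φ vanishes.
LHS = ∫_0^2 u(x) φ'(x) dx = ∫_0^2 (2*x^4 + 2*x^3 - 2*x^2 - 6*x + 4) dx. Term by term:
  ∫_0^2 2*x^4 dx = 64/5;  ∫_0^2 2*x^3 dx = 8;  ∫_0^2 -2*x^2 dx = -16/3;
  ∫_0^2 -6*x dx = -12;  ∫_0^2 4 dx = 8.
Sum: 64/5 + 8 − 16/3 − 12 + 8 = 172/15.
So LHS = 172/15.
∫_0^2 v(x) φ(x) dx = ∫_0^2 (3*x^4 - 2*x^3 - 8*x^2) dx. Term by term:
  ∫_0^2 3*x^4 dx = 96/5;  ∫_0^2 -2*x^3 dx = -8;  ∫_0^2 -8*x^2 dx = -64/3.
Sum: 96/5 − 8 − 64/3 = -152/15.
So RHS = -∫_0^2 v(x) φ(x) dx = 152/15.
LHS − RHS = 4/3 ≠ 0, so the identity fails.
(For a valid weak derivative the identity must hold for EVERY test function, in particular this one. The failure shows v is NOT the weak derivative of u.)
Correct weak derivative would be u'(x) = -3*x**2 - 4*x - 1.


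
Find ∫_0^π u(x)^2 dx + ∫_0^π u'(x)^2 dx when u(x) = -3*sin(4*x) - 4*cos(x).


||u||_{H^1(0,π)}^2 = 128/5 + 185*π/2

u'(x) = 4*sin(x) - 12*cos(4*x).
Expand u² and (u')² and integrate term by term on (0, π), using: for integers n ≥ 1, ∫_0^π sin²(nx) dx = ∫_0^π cos²(nx) dx = π/2; for n ≠ n', ∫_0^π sin(nx)sin(n'x) dx = ∫_0^π cos(nx)cos(n'x) dx = 0; and by product-to-sum, ∫_0^π sin(nx)cos(n'x) dx = ½∫_0^π [sin((n+n')x) + sin((n−n')x)] dx, which is 0 when n+n' is even and 2n/(n²−n'²) when n+n' is odd (it need not vanish on (0, π)).
  u² squared terms: (-4)²·∫cos(x)² dx = 16·π/2 = 8*π;  (-3)²·∫sin(4x)² dx = 9·π/2 = 9*π/2.
  u² cross terms: 2·(-4)·(-3)·∫cos(x)·sin(4x) dx = 24·(8/15) = 64/5.
  So ∫_0^π u² dx = 8*π + 9*π/2 + 64/5 = 64/5 + 25*π/2.
  (u')² squared terms: (-12)²·∫cos(4x)² dx = 144·π/2 = 72*π;  (4)²·∫sin(x)² dx = 16·π/2 = 8*π.
  (u')² cross terms: 2·(-12)·(4)·∫cos(4x)·sin(x) dx = -96·(-2/15) = 64/5.
  So ∫_0^π (u')² dx = 72*π + 8*π + 64/5 = 64/5 + 80*π.
||u||_{H^1}^2 = (64/5 + 25*π/2) + (64/5 + 80*π) = 128/5 + 185*π/2.


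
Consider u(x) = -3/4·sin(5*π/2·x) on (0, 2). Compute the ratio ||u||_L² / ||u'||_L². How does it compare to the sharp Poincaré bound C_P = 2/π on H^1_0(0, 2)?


||u||_L² / ||u'||_L² = 2/(5*π) < C_P = 2/π.

u(x) = -3/4·sin(5*π/2·x), so u'(x) = -15*π*cos(5*π*x/2)/8.
Writing u(x) = A·sin(kπx/L) with A = -3/4 and k = 5, use ∫_0^L sin²(kπx/L) dx = L/2 and ∫_0^L cos²(kπx/L) dx = L/2.
u² = 9/16·sin²(5*π/2·x) and (u')² = 225*π^2/64·cos²(5*π/2·x), and each of sin², cos² integrates to L/2 = 1 over (0, 2).
∫_0^2 u² dx = 9/16, so ||u||_L² = 3/4.
∫_0^2 (u')² dx = 225*π^2/64, so ||u'||_L² = 15*π/8.
Ratio ||u||_L² / ||u'||_L² = 2/(5*π).
Sharp Poincaré constant on H^1_0(0, 2) is C_P = L/π = 2/π, achieved by sin(π/2·x).
This is the k = 5 harmonic; the ratio L/(kπ) is strictly less than C_P = L/π, consistent with the sharp inequality ||u||_L² ≤ C_P ||u'||_L².


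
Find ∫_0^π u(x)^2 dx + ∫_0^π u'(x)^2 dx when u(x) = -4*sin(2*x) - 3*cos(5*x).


||u||_{H^1(0,π)}^2 = -832/7 + 157*π

u'(x) = 15*sin(5*x) - 8*cos(2*x).
Expand u² and (u')² and integrate term by term on (0, π), using: for integers n ≥ 1, ∫_0^π sin²(nx) dx = ∫_0^π cos²(nx) dx = π/2; for n ≠ n', ∫_0^π sin(nx)sin(n'x) dx = ∫_0^π cos(nx)cos(n'x) dx = 0; and by product-to-sum, ∫_0^π sin(nx)cos(n'x) dx = ½∫_0^π [sin((n+n')x) + sin((n−n')x)] dx, which is 0 when n+n' is even and 2n/(n²−n'²) when n+n' is odd (it need not vanish on (0, π)).
  u² squared terms: (-4)²·∫sin(2x)² dx = 16·π/2 = 8*π;  (-3)²·∫cos(5x)² dx = 9·π/2 = 9*π/2.
  u² cross terms: 2·(-4)·(-3)·∫sin(2x)·cos(5x) dx = 24·(-4/21) = -32/7.
  So ∫_0^π u² dx = 8*π + 9*π/2 − 32/7 = -32/7 + 25*π/2.
  (u')² squared terms: (-8)²·∫cos(2x)² dx = 64·π/2 = 32*π;  (15)²·∫sin(5x)² dx = 225·π/2 = 225*π/2.
  (u')² cross terms: 2·(-8)·(15)·∫cos(2x)·sin(5x) dx = -240·(10/21) = -800/7.
  So ∫_0^π (u')² dx = 32*π + 225*π/2 − 800/7 = -800/7 + 289*π/2.
||u||_{H^1}^2 = (-32/7 + 25*π/2) + (-800/7 + 289*π/2) = -832/7 + 157*π.


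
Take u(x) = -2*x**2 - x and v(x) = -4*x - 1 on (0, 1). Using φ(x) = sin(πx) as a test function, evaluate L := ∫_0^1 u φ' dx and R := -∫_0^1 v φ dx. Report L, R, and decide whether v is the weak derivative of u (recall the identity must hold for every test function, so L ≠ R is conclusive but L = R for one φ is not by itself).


LHS = 6/π, RHS = 6/π. Yes, v = u' weakly.

u(x) = -2*x**2 - x, classical derivative u'(x) = -4*x - 1.
φ(x) = sin(πx), so φ'(x) = π*cos(π*x).
Note φ(0) = φ(1) = 0, so the boundary term u·φ vanishes.
LHS = ∫_0^1 u(x) φ'(x) dx = ∫_0^1 (-2*π*x^2*cos(π*x) - π*x*cos(π*x)) dx. Term by term:
  ∫_0^1 -π*x*cos(π*x) dx = 2/π;  ∫_0^1 -2*π*x^2*cos(π*x) dx = 4/π.
Sum: 2/π + 4/π = 6/π.
So LHS = 6/π.
∫_0^1 v(x) φ(x) dx = ∫_0^1 (-4*x*sin(π*x) - sin(π*x)) dx. Term by term:
  ∫_0^1 -sin(π*x) dx = -2/π;  ∫_0^1 -4*x*sin(π*x) dx = -4/π.
Sum: -2/π − 4/π = -6/π.
So RHS = -∫_0^1 v(x) φ(x) dx = 6/π.
LHS = RHS, so the identity holds for this test φ.
Moreover u is smooth here and v(x) = u'(x) = -4*x - 1 pointwise, so the identity holds for every test function. Hence v is the weak derivative of u.


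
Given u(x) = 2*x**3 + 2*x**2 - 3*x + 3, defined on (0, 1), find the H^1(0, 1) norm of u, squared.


||u||_{H^1}^2 = 1768/105

The H^1 norm (squared) on an interval (0, L) is
  ||u||_{H^1}^2 = ∫_0^L u(x)^2 dx + ∫_0^L u'(x)^2 dx.
Compute u'(x) = 6*x**2 + 4*x - 3.
Then u(x)^2 = 4*x**6 + 8*x**5 - 8*x**4 + 21*x**2 - 18*x + 9 and u'(x)^2 = 36*x**4 + 48*x**3 - 20*x**2 - 24*x + 9.
Integrate each monomial from 0 to 1 using ∫_0^1 c·x^n dx = c·1^(n+1)/(n+1):
  ∫_0^1 u(x)^2 dx = ∫_0^1 (4*x^6 + 8*x^5 - 8*x^4 + 21*x^2 - 18*x + 9) dx. Term by term:
    ∫_0^1 4*x^6 dx = 4/7;  ∫_0^1 8*x^5 dx = 4/3;  ∫_0^1 -8*x^4 dx = -8/5;
    ∫_0^1 21*x^2 dx = 7;  ∫_0^1 -18*x dx = -9;  ∫_0^1 9 dx = 9.
  Sum: 4/7 + 4/3 − 8/5 + 7 − 9 + 9 = 767/105.
  ∫_0^1 u'(x)^2 dx = ∫_0^1 (36*x^4 + 48*x^3 - 20*x^2 - 24*x + 9) dx. Term by term:
    ∫_0^1 36*x^4 dx = 36/5;  ∫_0^1 48*x^3 dx = 12;  ∫_0^1 -20*x^2 dx = -20/3;
    ∫_0^1 -24*x dx = -12;  ∫_0^1 9 dx = 9.
  Sum: 36/5 + 12 − 20/3 − 12 + 9 = 143/15.
Adding: ||u||_{H^1}^2 = 767/105 + 143/15 = 1768/105.


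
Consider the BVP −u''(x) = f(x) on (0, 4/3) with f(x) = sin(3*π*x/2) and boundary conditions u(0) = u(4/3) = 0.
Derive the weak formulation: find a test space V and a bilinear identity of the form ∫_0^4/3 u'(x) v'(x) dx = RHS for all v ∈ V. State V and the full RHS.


V = H^1_0(0, 4/3) (so v(0) = v(4/3) = 0); weak form: ∫_0^4/3 u'v' dx = ∫_0^4/3 (sin(3*π*x/2)) v dx for all v ∈ V.

Multiply both sides by a test function v and integrate from 0 to 4/3:
  ∫_0^4/3 −u''(x) v(x) dx = ∫_0^4/3 f(x) v(x) dx.
Integrate the LHS by parts once:
  ∫_0^4/3 −u'' v dx = −[u'(x) v(x)]_0^4/3 + ∫_0^4/3 u'(x) v'(x) dx.
Thus ∫_0^4/3 u'(x) v'(x) dx = ∫_0^4/3 f(x) v(x) dx + [u'(x) v(x)]_0^4/3.
Choose V so that boundary terms are either known or forced to vanish.
u is Dirichlet: u(0) = u(4/3) = 0. Let V = H^1_0(0, 4/3); then v(0) = v(4/3) = 0, and [u' v]_0^4/3 = 0.
Weak formulation: find u (satisfying any essential BC) such that ∫_0^4/3 u'(x) v'(x) dx = ∫_0^4/3 f v dx for all v ∈ V.
Substituting f(x) = sin(3*π*x/2), the right-hand side is ∫_0^4/3 (sin(3*π*x/2)) v dx.


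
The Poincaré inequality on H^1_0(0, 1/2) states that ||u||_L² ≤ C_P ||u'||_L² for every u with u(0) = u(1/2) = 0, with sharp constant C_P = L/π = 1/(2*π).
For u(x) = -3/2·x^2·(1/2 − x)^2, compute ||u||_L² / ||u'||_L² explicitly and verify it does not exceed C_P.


||u||_L² / ||u'||_L² = sqrt(3)/12 < C_P = 1/(2*π).

u(x) = -3/2·x^2·(1/2 − x)^2, so u'(x) = 3*x*(-8*x^2 + 6*x - 1)/4.
u(x) = -3/2·x^2·(1/2 − x)^2 vanishes at x = 0 and x = 1/2, so u ∈ H^1_0(0, 1/2). Differentiate via the product rule and integrate the resulting polynomials term by term.
  ∫_0^1/2 u² dx = ∫_0^1/2 (9*x^8/4 - 9*x^7/2 + 27*x^6/8 - 9*x^5/8 + 9*x^4/64) dx. Term by term:
    ∫_0^1/2 9*x^8/4 dx = 1/2048;  ∫_0^1/2 -9*x^7/2 dx = -9/4096;  ∫_0^1/2 27*x^6/8 dx = 27/7168;
    ∫_0^1/2 -9*x^5/8 dx = -3/1024;  ∫_0^1/2 9*x^4/64 dx = 9/10240.
  Sum: 1/2048 − 9/4096 + 27/7168 − 3/1024 + 9/10240 = 1/143360.
  ∫_0^1/2 (u')² dx = ∫_0^1/2 (36*x^6 - 54*x^5 + 117*x^4/4 - 27*x^3/4 + 9*x^2/16) dx. Term by term:
    ∫_0^1/2 36*x^6 dx = 9/224;  ∫_0^1/2 -54*x^5 dx = -9/64;  ∫_0^1/2 117*x^4/4 dx = 117/640;
    ∫_0^1/2 -27*x^3/4 dx = -27/256;  ∫_0^1/2 9*x^2/16 dx = 3/128.
  Sum: 9/224 − 9/64 + 117/640 − 27/256 + 3/128 = 3/8960.
∫_0^1/2 u² dx = 1/143360, so ||u||_L² = sqrt(35)/2240.
∫_0^1/2 (u')² dx = 3/8960, so ||u'||_L² = sqrt(105)/560.
Ratio ||u||_L² / ||u'||_L² = sqrt(3)/12.
Sharp Poincaré constant on H^1_0(0, 1/2) is C_P = L/π = 1/(2*π), achieved by sin(2*π·x).
A polynomial bump cannot attain the sharp Poincaré constant (only the first sine eigenfunction does), so the ratio is strictly less than C_P, consistent with ||u||_L² ≤ C_P ||u'||_L².


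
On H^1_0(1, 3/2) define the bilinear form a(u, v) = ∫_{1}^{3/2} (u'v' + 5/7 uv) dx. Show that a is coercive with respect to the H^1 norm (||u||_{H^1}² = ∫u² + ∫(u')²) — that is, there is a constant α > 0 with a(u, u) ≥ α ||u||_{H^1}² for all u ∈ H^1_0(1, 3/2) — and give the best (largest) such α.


α = (5 + 28*π^2)/(7*(1 + 4*π^2))

Coercivity of a(·,·) on H^1_0(1, 3/2) means a(u, u) ≥ α ||u||_{H^1}² for every u ∈ H^1_0.
The interval has length L = 1/2, and Poincaré/coercivity depend only on L. Here a(u, u) = ∫(u')² + (5/7)·∫u².
Here 0 < c = 5/7 < 1. The condition a(u,u) ≥ α||u||_{H^1}² reads (1−α)∫(u')² ≥ (α−c)∫u². Any admissible α is ≤ 1 (rapidly oscillating u have ∫u²/∫(u')² → 0), and α = 1 would force 0 ≥ (1−c)∫u², impossible since c < 1; so 1−α > 0. By the sharp Poincaré inequality on H^1_0 of an interval of length L, ∫(u')² ≥ (π/L)²∫u² with equality for the first sine mode sin(π(x−x₀)/L) (x₀ the left endpoint), so the inequality holds for all u iff (1−α)(π/L)² ≥ α − c, i.e. α ≤ ((π/L)² + c)/((π/L)² + 1) = (1 + c(L/π)²)/(1 + (L/π)²). With (π/L)² = 4*π^2 and c = 5/7, the largest admissible constant is α = ((π/L)² + c)/((π/L)² + 1).
Simplifying, α = (5 + 28*π^2)/(7*(1 + 4*π^2)).


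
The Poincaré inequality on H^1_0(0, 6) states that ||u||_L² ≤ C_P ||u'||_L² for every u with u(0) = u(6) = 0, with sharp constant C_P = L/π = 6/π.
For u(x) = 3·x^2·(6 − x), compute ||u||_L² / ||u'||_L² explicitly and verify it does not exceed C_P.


||u||_L² / ||u'||_L² = 3*sqrt(14)/7 < C_P = 6/π.

u(x) = 3·x^2·(6 − x), so u'(x) = 9*x*(4 - x).
u(x) = 3·x^2·(6 − x) vanishes at x = 0 and x = 6, so u ∈ H^1_0(0, 6). Differentiate via the product rule and integrate the resulting polynomials term by term.
  ∫_0^6 u² dx = ∫_0^6 (9*x^6 - 108*x^5 + 324*x^4) dx. Term by term:
    ∫_0^6 9*x^6 dx = 2519424/7;  ∫_0^6 -108*x^5 dx = -839808;  ∫_0^6 324*x^4 dx = 2519424/5.
  Sum: 2519424/7 − 839808 + 2519424/5 = 839808/35.
  ∫_0^6 (u')² dx = ∫_0^6 (81*x^4 - 648*x^3 + 1296*x^2) dx. Term by term:
    ∫_0^6 81*x^4 dx = 629856/5;  ∫_0^6 -648*x^3 dx = -209952;  ∫_0^6 1296*x^2 dx = 93312.
  Sum: 629856/5 − 209952 + 93312 = 46656/5.
∫_0^6 u² dx = 839808/35, so ||u||_L² = 648*sqrt(70)/35.
∫_0^6 (u')² dx = 46656/5, so ||u'||_L² = 216*sqrt(5)/5.
Ratio ||u||_L² / ||u'||_L² = 3*sqrt(14)/7.
Sharp Poincaré constant on H^1_0(0, 6) is C_P = L/π = 6/π, achieved by sin(π/6·x).
A polynomial bump cannot attain the sharp Poincaré constant (only the first sine eigenfunction does), so the ratio is strictly less than C_P, consistent with ||u||_L² ≤ C_P ||u'||_L².


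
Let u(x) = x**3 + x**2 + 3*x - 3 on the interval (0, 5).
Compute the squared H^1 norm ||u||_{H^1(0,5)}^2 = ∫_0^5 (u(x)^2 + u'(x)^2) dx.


||u||_{H^1}^2 = 205105/7

The H^1 norm (squared) on an interval (0, L) is
  ||u||_{H^1}^2 = ∫_0^L u(x)^2 dx + ∫_0^L u'(x)^2 dx.
Compute u'(x) = 3*x**2 + 2*x + 3.
Then u(x)^2 = x**6 + 2*x**5 + 7*x**4 + 3*x**2 - 18*x + 9 and u'(x)^2 = 9*x**4 + 12*x**3 + 22*x**2 + 12*x + 9.
Integrate each monomial from 0 to 5 using ∫_0^5 c·x^n dx = c·5^(n+1)/(n+1):
  ∫_0^5 u(x)^2 dx = ∫_0^5 (x^6 + 2*x^5 + 7*x^4 + 3*x^2 - 18*x + 9) dx. Term by term:
    ∫_0^5 x^6 dx = 78125/7;  ∫_0^5 2*x^5 dx = 15625/3;  ∫_0^5 7*x^4 dx = 4375;
    ∫_0^5 3*x^2 dx = 125;  ∫_0^5 -18*x dx = -225;  ∫_0^5 9 dx = 45.
  Sum: 78125/7 + 15625/3 + 4375 + 125 − 225 + 45 = 434470/21.
  ∫_0^5 u'(x)^2 dx = ∫_0^5 (9*x^4 + 12*x^3 + 22*x^2 + 12*x + 9) dx. Term by term:
    ∫_0^5 9*x^4 dx = 5625;  ∫_0^5 12*x^3 dx = 1875;  ∫_0^5 22*x^2 dx = 2750/3;
    ∫_0^5 12*x dx = 150;  ∫_0^5 9 dx = 45.
  Sum: 5625 + 1875 + 2750/3 + 150 + 45 = 25835/3.
Adding: ||u||_{H^1}^2 = 434470/21 + 25835/3 = 205105/7.


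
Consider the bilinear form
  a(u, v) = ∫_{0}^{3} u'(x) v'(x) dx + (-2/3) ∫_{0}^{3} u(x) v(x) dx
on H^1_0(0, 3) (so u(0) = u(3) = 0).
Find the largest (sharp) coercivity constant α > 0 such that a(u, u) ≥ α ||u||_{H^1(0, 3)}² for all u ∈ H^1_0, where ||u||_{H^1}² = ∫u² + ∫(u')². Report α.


α = (-6 + π^2)/(9 + π^2)

Coercivity of a(·,·) on H^1_0(0, 3) means a(u, u) ≥ α ||u||_{H^1}² for every u ∈ H^1_0.
The interval has length L = 3, and Poincaré/coercivity depend only on L. Here a(u, u) = ∫(u')² + (-2/3)·∫u².
Here c = -2/3 < 0 with |c| < (π/L)² = π^2/9, so coercivity still holds. The condition a(u,u) ≥ α||u||_{H^1}² reads (1−α)∫(u')² ≥ (α−c)∫u². Any admissible α is ≤ 1 (rapidly oscillating u have ∫u²/∫(u')² → 0), and α = 1 would force 0 ≥ (1−c)∫u², impossible since c < 1; so 1−α > 0. By the sharp Poincaré inequality on H^1_0 of an interval of length L, ∫(u')² ≥ (π/L)²∫u² with equality for the first sine mode sin(π(x−x₀)/L) (x₀ the left endpoint), so the inequality holds for all u iff (1−α)(π/L)² ≥ α − c, i.e. α ≤ ((π/L)² + c)/((π/L)² + 1) = (1 + c(L/π)²)/(1 + (L/π)²). (Direct route, valid since c ≤ 0: Poincaré gives c∫u² ≥ c(L/π)²∫(u')², so a(u,u) ≥ (1 + c(L/π)²)∫(u')², while ||u||_{H^1}² ≤ (1 + (L/π)²)∫(u')²; dividing yields the same α.) With (π/L)² = π^2/9 and c = -2/3, the largest admissible constant is α = ((π/L)² + c)/((π/L)² + 1).
Simplifying, α = (-6 + π^2)/(9 + π^2).


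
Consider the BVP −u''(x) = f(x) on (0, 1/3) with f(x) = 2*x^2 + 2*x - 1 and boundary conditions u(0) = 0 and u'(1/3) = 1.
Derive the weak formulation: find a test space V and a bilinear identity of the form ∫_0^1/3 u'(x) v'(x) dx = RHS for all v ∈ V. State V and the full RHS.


V = {v ∈ H^1(0, 1/3) : v(0) = 0} (test functions vanish at x = 0 where u is specified); weak form: ∫_0^1/3 u'v' dx = ∫_0^1/3 (2*x^2 + 2*x - 1) v dx + v(1/3) for all v ∈ V.

Multiply both sides by a test function v and integrate from 0 to 1/3:
  ∫_0^1/3 −u''(x) v(x) dx = ∫_0^1/3 f(x) v(x) dx.
Integrate the LHS by parts once:
  ∫_0^1/3 −u'' v dx = −[u'(x) v(x)]_0^1/3 + ∫_0^1/3 u'(x) v'(x) dx.
Thus ∫_0^1/3 u'(x) v'(x) dx = ∫_0^1/3 f(x) v(x) dx + [u'(x) v(x)]_0^1/3.
Choose V so that boundary terms are either known or forced to vanish.
Mixed BC: u(0) = 0 (Dirichlet) and u'(1/3) = 1 (Neumann). Define V = {v ∈ H^1(0, 1/3) : v(0) = 0}. Then [u' v]_0^1/3 = u'(1/3)·v(1/3) − u'(0)·0 = v(1/3).
Weak formulation: find u (satisfying any essential BC) such that ∫_0^1/3 u'(x) v'(x) dx = ∫_0^1/3 f v dx + v(1/3) for all v ∈ V (Dirichlet at 0 absorbed into V; Neumann datum at x = 1/3 contributes the boundary term).
Substituting f(x) = 2*x^2 + 2*x - 1, the right-hand side is ∫_0^1/3 (2*x^2 + 2*x - 1) v dx + v(1/3).


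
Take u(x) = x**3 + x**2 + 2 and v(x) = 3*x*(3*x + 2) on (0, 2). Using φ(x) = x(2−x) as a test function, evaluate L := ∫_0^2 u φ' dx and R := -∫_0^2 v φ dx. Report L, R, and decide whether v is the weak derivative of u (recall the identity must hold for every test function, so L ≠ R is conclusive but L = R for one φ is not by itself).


LHS = -112/15, RHS = -112/5. No, v is not the weak derivative of u.

u(x) = x**3 + x**2 + 2, classical derivative u'(x) = 3*x**2 + 2*x.
φ(x) = x(2−x), so φ'(x) = 2 - 2*x.
Note φ(0) = φ(2) = 0, so the boundary term u·φ vanishes.
LHS = ∫_0^2 u(x) φ'(x) dx = ∫_0^2 (-2*x^4 + 2*x^2 - 4*x + 4) dx. Term by term:
  ∫_0^2 -2*x^4 dx = -64/5;  ∫_0^2 2*x^2 dx = 16/3;  ∫_0^2 -4*x dx = -8;
  ∫_0^2 4 dx = 8.
Sum: -64/5 + 16/3 − 8 + 8 = -112/15.
So LHS = -112/15.
∫_0^2 v(x) φ(x) dx = ∫_0^2 (-9*x^4 + 12*x^3 + 12*x^2) dx. Term by term:
  ∫_0^2 -9*x^4 dx = -288/5;  ∫_0^2 12*x^3 dx = 48;  ∫_0^2 12*x^2 dx = 32.
Sum: -288/5 + 48 + 32 = 112/5.
So RHS = -∫_0^2 v(x) φ(x) dx = -112/5.
LHS − RHS = 224/15 ≠ 0, so the identity fails.
(For a valid weak derivative the identity must hold for EVERY test function, in particular this one. The failure shows v is NOT the weak derivative of u.)
Correct weak derivative would be u'(x) = 3*x**2 + 2*x.


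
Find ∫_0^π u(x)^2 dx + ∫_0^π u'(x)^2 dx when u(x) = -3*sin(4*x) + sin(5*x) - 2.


||u||_{H^1(0,π)}^2 = -8/5 + 187*π/2

u'(x) = -12*cos(4*x) + 5*cos(5*x).
Expand u² and (u')² and integrate term by term on (0, π), using: for integers n ≥ 1, ∫_0^π sin²(nx) dx = ∫_0^π cos²(nx) dx = π/2; for n ≠ n', ∫_0^π sin(nx)sin(n'x) dx = ∫_0^π cos(nx)cos(n'x) dx = 0; and by product-to-sum, ∫_0^π sin(nx)cos(n'x) dx = ½∫_0^π [sin((n+n')x) + sin((n−n')x)] dx, which is 0 when n+n' is even and 2n/(n²−n'²) when n+n' is odd (it need not vanish on (0, π)). For the constant mode: ∫_0^π 1 dx = π, ∫_0^π cos(nx) dx = 0, ∫_0^π sin(nx) dx = (1−(−1)^n)/n.
  u² squared terms: (-2)²·∫1 dx = 4·π = 4*π;  (-3)²·∫sin(4x)² dx = 9·π/2 = 9*π/2;  (1)²·∫sin(5x)² dx = 1·π/2 = π/2.
  u² cross terms: 2·(-2)·(-3)·∫1·sin(4x) dx = 12·(0) = 0;  2·(-2)·(1)·∫1·sin(5x) dx = -4·(2/5) = -8/5;  2·(-3)·(1)·∫sin(4x)·sin(5x) dx = -6·(0) = 0.
  So ∫_0^π u² dx = 4*π + 9*π/2 + π/2 + 0 − 8/5 + 0 = -8/5 + 9*π.
  (u')² squared terms: (-12)²·∫cos(4x)² dx = 144·π/2 = 72*π;  (5)²·∫cos(5x)² dx = 25·π/2 = 25*π/2.
  (u')² cross terms: 2·(-12)·(5)·∫cos(4x)·cos(5x) dx = -120·(0) = 0.
  So ∫_0^π (u')² dx = 72*π + 25*π/2 + 0 = 169*π/2.
||u||_{H^1}^2 = (-8/5 + 9*π) + (169*π/2) = -8/5 + 187*π/2.


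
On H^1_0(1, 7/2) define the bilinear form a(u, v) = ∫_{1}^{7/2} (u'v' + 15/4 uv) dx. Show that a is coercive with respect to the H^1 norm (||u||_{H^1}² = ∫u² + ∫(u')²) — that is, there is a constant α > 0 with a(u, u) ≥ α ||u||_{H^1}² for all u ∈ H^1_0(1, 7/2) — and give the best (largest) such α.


α = 1

Coercivity of a(·,·) on H^1_0(1, 7/2) means a(u, u) ≥ α ||u||_{H^1}² for every u ∈ H^1_0.
The interval has length L = 5/2, and Poincaré/coercivity depend only on L. Here a(u, u) = ∫(u')² + (15/4)·∫u².
Here c = 15/4 ≥ 1, so a(u,u) = ∫(u')² + c∫u² ≥ ∫(u')² + ∫u² = ||u||_{H^1}², i.e. α = 1 works. No larger α is possible: a(u,u) ≥ α||u||_{H^1}² means (1−α)∫(u')² ≥ (α−c)∫u², and for the modes u_n = sin(nπ(x−x₀)/L) (x₀ the left endpoint) one has ∫u_n²/∫(u_n')² = (L/(nπ))² → 0, so a(u_n,u_n)/||u_n||_{H^1}² → 1. Hence the optimal constant is α = 1.
Therefore α = 1.


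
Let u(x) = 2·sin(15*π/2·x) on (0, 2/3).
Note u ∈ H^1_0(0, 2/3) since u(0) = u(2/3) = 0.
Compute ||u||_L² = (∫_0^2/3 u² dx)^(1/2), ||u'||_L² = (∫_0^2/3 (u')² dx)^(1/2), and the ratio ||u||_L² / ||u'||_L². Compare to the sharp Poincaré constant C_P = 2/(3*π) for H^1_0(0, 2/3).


||u||_L² / ||u'||_L² = 2/(15*π) < C_P = 2/(3*π).

u(x) = 2·sin(15*π/2·x), so u'(x) = 15*π*cos(15*π*x/2).
Writing u(x) = A·sin(kπx/L) with A = 2 and k = 5, use ∫_0^L sin²(kπx/L) dx = L/2 and ∫_0^L cos²(kπx/L) dx = L/2.
u² = 4·sin²(15*π/2·x) and (u')² = 225*π^2·cos²(15*π/2·x), and each of sin², cos² integrates to L/2 = 1/3 over (0, 2/3).
∫_0^2/3 u² dx = 4/3, so ||u||_L² = 2*sqrt(3)/3.
∫_0^2/3 (u')² dx = 75*π^2, so ||u'||_L² = 5*sqrt(3)*π.
Ratio ||u||_L² / ||u'||_L² = 2/(15*π).
Sharp Poincaré constant on H^1_0(0, 2/3) is C_P = L/π = 2/(3*π), achieved by sin(3*π/2·x).
This is the k = 5 harmonic; the ratio L/(kπ) is strictly less than C_P = L/π, consistent with the sharp inequality ||u||_L² ≤ C_P ||u'||_L².


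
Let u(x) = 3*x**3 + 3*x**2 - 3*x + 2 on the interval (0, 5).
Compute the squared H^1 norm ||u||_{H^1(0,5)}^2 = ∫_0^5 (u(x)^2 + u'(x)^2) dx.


||u||_{H^1}^2 = 2909885/14

The H^1 norm (squared) on an interval (0, L) is
  ||u||_{H^1}^2 = ∫_0^L u(x)^2 dx + ∫_0^L u'(x)^2 dx.
Compute u'(x) = 9*x**2 + 6*x - 3.
Then u(x)^2 = 9*x**6 + 18*x**5 - 9*x**4 - 6*x**3 + 21*x**2 - 12*x + 4 and u'(x)^2 = 81*x**4 + 108*x**3 - 18*x**2 - 36*x + 9.
Integrate each monomial from 0 to 5 using ∫_0^5 c·x^n dx = c·5^(n+1)/(n+1):
  ∫_0^5 u(x)^2 dx = ∫_0^5 (9*x^6 + 18*x^5 - 9*x^4 - 6*x^3 + 21*x^2 - 12*x + 4) dx. Term by term:
    ∫_0^5 9*x^6 dx = 703125/7;  ∫_0^5 18*x^5 dx = 46875;  ∫_0^5 -9*x^4 dx = -5625;
    ∫_0^5 -6*x^3 dx = -1875/2;  ∫_0^5 21*x^2 dx = 875;  ∫_0^5 -12*x dx = -150;
    ∫_0^5 4 dx = 20.
  Sum: 703125/7 + 46875 − 5625 − 1875/2 + 875 − 150 + 20 = 1981055/14.
  ∫_0^5 u'(x)^2 dx = ∫_0^5 (81*x^4 + 108*x^3 - 18*x^2 - 36*x + 9) dx. Term by term:
    ∫_0^5 81*x^4 dx = 50625;  ∫_0^5 108*x^3 dx = 16875;  ∫_0^5 -18*x^2 dx = -750;
    ∫_0^5 -36*x dx = -450;  ∫_0^5 9 dx = 45.
  Sum: 50625 + 16875 − 750 − 450 + 45 = 66345.
Adding: ||u||_{H^1}^2 = 1981055/14 + 66345 = 2909885/14.


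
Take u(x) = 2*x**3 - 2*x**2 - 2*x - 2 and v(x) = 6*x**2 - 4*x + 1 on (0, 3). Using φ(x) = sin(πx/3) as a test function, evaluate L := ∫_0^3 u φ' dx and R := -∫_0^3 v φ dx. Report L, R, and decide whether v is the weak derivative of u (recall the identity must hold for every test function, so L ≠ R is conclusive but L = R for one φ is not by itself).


LHS = -114/π + 648/π^3, RHS = -132/π + 648/π^3. No, v is not the weak derivative of u.

u(x) = 2*x**3 - 2*x**2 - 2*x - 2, classical derivative u'(x) = 6*x**2 - 4*x - 2.
φ(x) = sin(πx/3), so φ'(x) = π*cos(π*x/3)/3.
Note φ(0) = φ(3) = 0, so the boundary term u·φ vanishes.
LHS = ∫_0^3 u(x) φ'(x) dx = ∫_0^3 (2*π*x^3*cos(π*x/3)/3 - 2*π*x^2*cos(π*x/3)/3 - 2*π*x*cos(π*x/3)/3 - 2*π*cos(π*x/3)/3) dx. Term by term:
  ∫_0^3 -2*π*cos(π*x/3)/3 dx = 0;  ∫_0^3 -2*π*x*cos(π*x/3)/3 dx = 12/π;  ∫_0^3 -2*π*x^2*cos(π*x/3)/3 dx = 36/π;
  ∫_0^3 2*π*x^3*cos(π*x/3)/3 dx = -162/π + 648/π^3.
Sum: 0 + 12/π + 36/π + -162/π + 648/π^3 = -114/π + 648/π^3.
So LHS = -114/π + 648/π^3.
∫_0^3 v(x) φ(x) dx = ∫_0^3 (6*x^2*sin(π*x/3) - 4*x*sin(π*x/3) + sin(π*x/3)) dx. Term by term:
  ∫_0^3 -4*x*sin(π*x/3) dx = -36/π;  ∫_0^3 6*x^2*sin(π*x/3) dx = -648/π^3 + 162/π;  ∫_0^3 sin(π*x/3) dx = 6/π.
Sum: -36/π + -648/π^3 + 162/π + 6/π = -648/π^3 + 132/π.
So RHS = -∫_0^3 v(x) φ(x) dx = -132/π + 648/π^3.
LHS − RHS = 18/π ≠ 0, so the identity fails.
(For a valid weak derivative the identity must hold for EVERY test function, in particular this one. The failure shows v is NOT the weak derivative of u.)
Correct weak derivative would be u'(x) = 6*x**2 - 4*x - 2.


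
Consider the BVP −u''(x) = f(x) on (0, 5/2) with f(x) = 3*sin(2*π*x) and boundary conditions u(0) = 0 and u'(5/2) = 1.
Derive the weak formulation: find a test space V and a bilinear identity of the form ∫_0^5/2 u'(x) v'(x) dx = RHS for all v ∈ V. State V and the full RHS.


V = {v ∈ H^1(0, 5/2) : v(0) = 0} (test functions vanish at x = 0 where u is specified); weak form: ∫_0^5/2 u'v' dx = ∫_0^5/2 (3*sin(2*π*x)) v dx + v(5/2) for all v ∈ V.

Multiply both sides by a test function v and integrate from 0 to 5/2:
  ∫_0^5/2 −u''(x) v(x) dx = ∫_0^5/2 f(x) v(x) dx.
Integrate the LHS by parts once:
  ∫_0^5/2 −u'' v dx = −[u'(x) v(x)]_0^5/2 + ∫_0^5/2 u'(x) v'(x) dx.
Thus ∫_0^5/2 u'(x) v'(x) dx = ∫_0^5/2 f(x) v(x) dx + [u'(x) v(x)]_0^5/2.
Choose V so that boundary terms are either known or forced to vanish.
Mixed BC: u(0) = 0 (Dirichlet) and u'(5/2) = 1 (Neumann). Define V = {v ∈ H^1(0, 5/2) : v(0) = 0}. Then [u' v]_0^5/2 = u'(5/2)·v(5/2) − u'(0)·0 = v(5/2).
Weak formulation: find u (satisfying any essential BC) such that ∫_0^5/2 u'(x) v'(x) dx = ∫_0^5/2 f v dx + v(5/2) for all v ∈ V (Dirichlet at 0 absorbed into V; Neumann datum at x = 5/2 contributes the boundary term).
Substituting f(x) = 3*sin(2*π*x), the right-hand side is ∫_0^5/2 (3*sin(2*π*x)) v dx + v(5/2).


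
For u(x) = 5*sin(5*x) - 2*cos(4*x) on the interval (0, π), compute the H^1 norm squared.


||u||_{H^1(0,π)}^2 = -3400/9 + 359*π

u'(x) = 8*sin(4*x) + 25*cos(5*x).
Expand u² and (u')² and integrate term by term on (0, π), using: for integers n ≥ 1, ∫_0^π sin²(nx) dx = ∫_0^π cos²(nx) dx = π/2; for n ≠ n', ∫_0^π sin(nx)sin(n'x) dx = ∫_0^π cos(nx)cos(n'x) dx = 0; and by product-to-sum, ∫_0^π sin(nx)cos(n'x) dx = ½∫_0^π [sin((n+n')x) + sin((n−n')x)] dx, which is 0 when n+n' is even and 2n/(n²−n'²) when n+n' is odd (it need not vanish on (0, π)).
  u² squared terms: (-2)²·∫cos(4x)² dx = 4·π/2 = 2*π;  (5)²·∫sin(5x)² dx = 25·π/2 = 25*π/2.
  u² cross terms: 2·(-2)·(5)·∫cos(4x)·sin(5x) dx = -20·(10/9) = -200/9.
  So ∫_0^π u² dx = 2*π + 25*π/2 − 200/9 = -200/9 + 29*π/2.
  (u')² squared terms: (8)²·∫sin(4x)² dx = 64·π/2 = 32*π;  (25)²·∫cos(5x)² dx = 625·π/2 = 625*π/2.
  (u')² cross terms: 2·(8)·(25)·∫sin(4x)·cos(5x) dx = 400·(-8/9) = -3200/9.
  So ∫_0^π (u')² dx = 32*π + 625*π/2 − 3200/9 = -3200/9 + 689*π/2.
||u||_{H^1}^2 = (-200/9 + 29*π/2) + (-3200/9 + 689*π/2) = -3400/9 + 359*π.


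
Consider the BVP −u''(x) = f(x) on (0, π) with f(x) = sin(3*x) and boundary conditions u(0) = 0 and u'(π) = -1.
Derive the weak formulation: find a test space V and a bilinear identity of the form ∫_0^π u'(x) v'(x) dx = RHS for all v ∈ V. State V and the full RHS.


V = {v ∈ H^1(0, π) : v(0) = 0} (test functions vanish at x = 0 where u is specified); weak form: ∫_0^π u'v' dx = ∫_0^π (sin(3*x)) v dx − v(π) for all v ∈ V.

Multiply both sides by a test function v and integrate from 0 to π:
  ∫_0^π −u''(x) v(x) dx = ∫_0^π f(x) v(x) dx.
Integrate the LHS by parts once:
  ∫_0^π −u'' v dx = −[u'(x) v(x)]_0^π + ∫_0^π u'(x) v'(x) dx.
Thus ∫_0^π u'(x) v'(x) dx = ∫_0^π f(x) v(x) dx + [u'(x) v(x)]_0^π.
Choose V so that boundary terms are either known or forced to vanish.
Mixed BC: u(0) = 0 (Dirichlet) and u'(π) = -1 (Neumann). Define V = {v ∈ H^1(0, π) : v(0) = 0}. Then [u' v]_0^π = u'(π)·v(π) − u'(0)·0 = − v(π).
Weak formulation: find u (satisfying any essential BC) such that ∫_0^π u'(x) v'(x) dx = ∫_0^π f v dx − v(π) for all v ∈ V (Dirichlet at 0 absorbed into V; Neumann datum at x = π contributes the boundary term).
Substituting f(x) = sin(3*x), the right-hand side is ∫_0^π (sin(3*x)) v dx − v(π).


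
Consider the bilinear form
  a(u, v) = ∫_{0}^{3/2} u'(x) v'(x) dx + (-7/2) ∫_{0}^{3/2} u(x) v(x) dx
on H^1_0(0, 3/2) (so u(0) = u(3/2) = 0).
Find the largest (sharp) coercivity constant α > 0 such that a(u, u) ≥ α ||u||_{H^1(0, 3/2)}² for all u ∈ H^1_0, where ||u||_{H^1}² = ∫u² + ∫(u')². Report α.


α = (-63 + 8*π^2)/(2*(9 + 4*π^2))

Coercivity of a(·,·) on H^1_0(0, 3/2) means a(u, u) ≥ α ||u||_{H^1}² for every u ∈ H^1_0.
The interval has length L = 3/2, and Poincaré/coercivity depend only on L. Here a(u, u) = ∫(u')² + (-7/2)·∫u².
Here c = -7/2 < 0 with |c| < (π/L)² = 4*π^2/9, so coercivity still holds. The condition a(u,u) ≥ α||u||_{H^1}² reads (1−α)∫(u')² ≥ (α−c)∫u². Any admissible α is ≤ 1 (rapidly oscillating u have ∫u²/∫(u')² → 0), and α = 1 would force 0 ≥ (1−c)∫u², impossible since c < 1; so 1−α > 0. By the sharp Poincaré inequality on H^1_0 of an interval of length L, ∫(u')² ≥ (π/L)²∫u² with equality for the first sine mode sin(π(x−x₀)/L) (x₀ the left endpoint), so the inequality holds for all u iff (1−α)(π/L)² ≥ α − c, i.e. α ≤ ((π/L)² + c)/((π/L)² + 1) = (1 + c(L/π)²)/(1 + (L/π)²). (Direct route, valid since c ≤ 0: Poincaré gives c∫u² ≥ c(L/π)²∫(u')², so a(u,u) ≥ (1 + c(L/π)²)∫(u')², while ||u||_{H^1}² ≤ (1 + (L/π)²)∫(u')²; dividing yields the same α.) With (π/L)² = 4*π^2/9 and c = -7/2, the largest admissible constant is α = ((π/L)² + c)/((π/L)² + 1).
Simplifying, α = (-63 + 8*π^2)/(2*(9 + 4*π^2)).
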